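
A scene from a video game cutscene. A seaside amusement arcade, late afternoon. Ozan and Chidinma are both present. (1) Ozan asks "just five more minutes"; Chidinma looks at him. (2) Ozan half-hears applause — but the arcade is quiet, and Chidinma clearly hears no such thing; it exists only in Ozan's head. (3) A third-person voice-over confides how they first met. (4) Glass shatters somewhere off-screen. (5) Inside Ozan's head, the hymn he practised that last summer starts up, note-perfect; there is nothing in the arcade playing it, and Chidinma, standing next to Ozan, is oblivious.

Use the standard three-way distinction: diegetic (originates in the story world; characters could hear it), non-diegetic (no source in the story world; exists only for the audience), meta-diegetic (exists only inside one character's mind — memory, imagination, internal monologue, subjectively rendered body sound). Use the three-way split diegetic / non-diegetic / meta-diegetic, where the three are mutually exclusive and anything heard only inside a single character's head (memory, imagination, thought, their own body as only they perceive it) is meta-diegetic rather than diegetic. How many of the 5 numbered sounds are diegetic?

2

(1) is diegetic: spoken by a character present in the story world.
Sound (2): the sound is imagined by Ozan; nothing in the story world is producing it and Chidinma can't hear it, so meta-diegetic.
(3) external voice-over — not a character, not heard by anyone in the scene → non-diegetic.
(4) the sound comes from glass physically present in the location → diegetic.
Sound (5): the music is a memory playing inside Ozan's mind alone; no real-world source, Chidinma can't hear it, so meta-diegetic.
So 2 of the 5 are diegetic: (1), (4).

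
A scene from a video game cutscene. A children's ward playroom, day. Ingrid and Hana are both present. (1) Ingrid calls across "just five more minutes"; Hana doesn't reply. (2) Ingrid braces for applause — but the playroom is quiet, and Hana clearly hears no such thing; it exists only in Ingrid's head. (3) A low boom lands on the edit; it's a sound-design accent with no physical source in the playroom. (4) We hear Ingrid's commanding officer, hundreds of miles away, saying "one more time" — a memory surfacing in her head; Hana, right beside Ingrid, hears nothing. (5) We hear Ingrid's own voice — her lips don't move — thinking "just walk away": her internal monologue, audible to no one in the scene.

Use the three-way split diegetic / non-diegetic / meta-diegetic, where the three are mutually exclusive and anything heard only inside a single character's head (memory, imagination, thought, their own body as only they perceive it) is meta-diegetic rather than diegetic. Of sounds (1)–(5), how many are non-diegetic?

1

(1) spoken by a character present in the story world → diegetic.
(2) is meta-diegetic: subjective to Ingrid: the playroom is silent and Hana hears nothing.
(3) is non-diegetic: an editorial stinger — it belongs to the cut, not the story world.
(4) it's Ingrid's recollection rendered as sound; the other character can't hear it → meta-diegetic.
(5) Ingrid's thought-voice: a private mental sound no other character can hear → meta-diegetic.
So 1 of the 5 is non-diegetic: (3).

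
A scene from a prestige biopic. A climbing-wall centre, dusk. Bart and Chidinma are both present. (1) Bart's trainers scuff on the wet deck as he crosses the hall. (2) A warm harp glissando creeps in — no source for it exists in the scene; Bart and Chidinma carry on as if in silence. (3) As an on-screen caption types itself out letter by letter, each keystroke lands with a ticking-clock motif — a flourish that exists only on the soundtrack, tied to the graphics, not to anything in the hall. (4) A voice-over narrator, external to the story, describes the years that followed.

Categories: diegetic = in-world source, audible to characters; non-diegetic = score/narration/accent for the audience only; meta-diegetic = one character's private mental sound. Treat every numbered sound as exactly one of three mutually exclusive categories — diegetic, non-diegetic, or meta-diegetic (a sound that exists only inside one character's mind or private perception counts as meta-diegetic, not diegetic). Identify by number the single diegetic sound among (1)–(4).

(1) is diegetic: it's the physical sound of Bart moving in the space.
(2) it has no source in the story world and no character can hear it — it's underscore → non-diegetic.
(3) is non-diegetic: it accompanies on-screen graphics, not anything inside the story world.
(4) external voice-over — not a character, not heard by anyone in the scene → non-diegetic.
Only (1) is diegetic.

1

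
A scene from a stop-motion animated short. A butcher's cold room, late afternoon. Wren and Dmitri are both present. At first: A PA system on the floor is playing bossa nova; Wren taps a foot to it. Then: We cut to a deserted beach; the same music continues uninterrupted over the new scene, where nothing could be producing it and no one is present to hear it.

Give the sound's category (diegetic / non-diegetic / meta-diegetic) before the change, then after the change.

Before the change: a PA system is a real in-scene source and Wren reacts to it → diegetic.
After the change: there is no longer any in-world source and no one can hear it — it has become underscore → non-diegetic.

diegetic, non-diegetic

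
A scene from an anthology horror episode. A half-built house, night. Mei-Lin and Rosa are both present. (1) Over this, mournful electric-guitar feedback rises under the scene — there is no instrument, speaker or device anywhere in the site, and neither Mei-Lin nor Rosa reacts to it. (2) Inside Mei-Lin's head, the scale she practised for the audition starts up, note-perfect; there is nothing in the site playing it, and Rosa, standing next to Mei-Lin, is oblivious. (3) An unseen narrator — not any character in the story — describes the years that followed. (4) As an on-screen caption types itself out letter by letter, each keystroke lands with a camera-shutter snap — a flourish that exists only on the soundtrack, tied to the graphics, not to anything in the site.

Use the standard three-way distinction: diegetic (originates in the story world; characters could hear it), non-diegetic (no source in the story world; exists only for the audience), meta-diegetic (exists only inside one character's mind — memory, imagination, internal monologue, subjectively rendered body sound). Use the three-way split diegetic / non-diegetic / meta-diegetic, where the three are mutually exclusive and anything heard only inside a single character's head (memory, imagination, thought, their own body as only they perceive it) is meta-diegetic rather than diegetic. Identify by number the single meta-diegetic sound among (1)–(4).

2

Sound (1): it has no source in the story world and no character can hear it — it's underscore, so non-diegetic.
Sound (2): the music is a memory playing inside Mei-Lin's mind alone; no real-world source, Rosa can't hear it, so meta-diegetic.
(3) is non-diegetic: external voice-over — not a character, not heard by anyone in the scene.
(4) it accompanies on-screen graphics, not anything inside the story world → non-diegetic.
Only (2) is meta-diegetic.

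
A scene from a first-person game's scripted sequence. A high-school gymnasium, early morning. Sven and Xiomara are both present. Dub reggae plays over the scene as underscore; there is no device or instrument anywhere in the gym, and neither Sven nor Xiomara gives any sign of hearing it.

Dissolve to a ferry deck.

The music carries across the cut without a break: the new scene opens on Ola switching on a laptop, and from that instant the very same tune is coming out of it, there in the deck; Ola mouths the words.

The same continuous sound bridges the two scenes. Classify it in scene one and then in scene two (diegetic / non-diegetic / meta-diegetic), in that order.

non-diegetic, diegetic

Scene one: there's no in-world source anywhere and no character hears it — underscore for the audience only → non-diegetic.
Scene two: once Ola turns on a laptop, the music has a real source in the story world and Ola reacts to it → diegetic.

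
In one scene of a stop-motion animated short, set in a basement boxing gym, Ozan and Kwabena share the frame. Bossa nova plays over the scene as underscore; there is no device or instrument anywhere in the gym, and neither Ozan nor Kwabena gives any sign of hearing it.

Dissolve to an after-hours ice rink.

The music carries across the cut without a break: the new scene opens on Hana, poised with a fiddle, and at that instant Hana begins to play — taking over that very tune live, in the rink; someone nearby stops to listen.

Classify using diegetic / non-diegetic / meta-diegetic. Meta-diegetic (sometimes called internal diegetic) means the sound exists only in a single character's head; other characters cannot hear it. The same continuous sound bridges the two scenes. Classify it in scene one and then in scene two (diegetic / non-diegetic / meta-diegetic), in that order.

Scene one: there's no in-world source anywhere and no character hears it — underscore for the audience only → non-diegetic.
Scene two: from the moment Hana starts playing, the tune is being performed on a fiddle inside the story world and another character hears it → diegetic.

non-diegetic, diegetic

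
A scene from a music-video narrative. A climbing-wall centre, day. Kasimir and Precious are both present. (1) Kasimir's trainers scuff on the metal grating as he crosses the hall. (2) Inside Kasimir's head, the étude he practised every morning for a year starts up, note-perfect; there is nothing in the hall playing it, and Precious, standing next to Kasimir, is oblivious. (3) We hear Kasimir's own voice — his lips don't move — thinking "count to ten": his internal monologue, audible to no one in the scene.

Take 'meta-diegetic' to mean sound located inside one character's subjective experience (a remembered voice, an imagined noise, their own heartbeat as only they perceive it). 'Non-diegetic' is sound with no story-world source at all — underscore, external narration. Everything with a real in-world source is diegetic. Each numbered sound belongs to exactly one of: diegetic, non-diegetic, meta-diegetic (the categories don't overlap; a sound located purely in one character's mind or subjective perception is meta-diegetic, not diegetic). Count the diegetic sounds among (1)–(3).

1

(1) it's the physical sound of Kasimir moving in the space → diegetic.
(2) the music is a memory playing inside Kasimir's mind alone; no real-world source, Precious can't hear it → meta-diegetic.
Sound (3): it's Kasimir's unspoken thought, heard only by the audience via his subjectivity, so meta-diegetic.
Diegetic: (1) — that's 1.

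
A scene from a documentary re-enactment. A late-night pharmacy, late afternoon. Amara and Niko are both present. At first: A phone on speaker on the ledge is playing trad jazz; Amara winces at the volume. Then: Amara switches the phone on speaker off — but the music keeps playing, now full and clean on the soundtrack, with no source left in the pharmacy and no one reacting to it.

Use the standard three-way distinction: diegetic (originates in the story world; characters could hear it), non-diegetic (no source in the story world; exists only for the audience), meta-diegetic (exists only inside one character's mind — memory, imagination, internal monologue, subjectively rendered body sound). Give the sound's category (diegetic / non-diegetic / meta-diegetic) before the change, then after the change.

Before the change: a phone on speaker is a real in-scene source and Amara reacts to it → diegetic.
After the change: there is no longer any in-world source and no one can hear it — it has become underscore → non-diegetic.

diegetic, non-diegetic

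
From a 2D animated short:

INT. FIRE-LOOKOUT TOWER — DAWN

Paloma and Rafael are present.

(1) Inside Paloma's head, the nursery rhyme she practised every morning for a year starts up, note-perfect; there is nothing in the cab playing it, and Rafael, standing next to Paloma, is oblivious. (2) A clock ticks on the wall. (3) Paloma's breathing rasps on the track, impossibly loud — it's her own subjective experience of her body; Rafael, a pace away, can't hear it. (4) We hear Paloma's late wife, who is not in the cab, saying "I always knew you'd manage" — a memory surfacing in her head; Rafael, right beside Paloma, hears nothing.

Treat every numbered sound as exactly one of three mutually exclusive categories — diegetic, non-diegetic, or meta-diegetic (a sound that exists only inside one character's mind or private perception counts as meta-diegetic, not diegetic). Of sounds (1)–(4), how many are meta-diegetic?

(1) the music is a memory playing inside Paloma's mind alone; no real-world source, Rafael can't hear it → meta-diegetic.
(2) is diegetic: an in-world source (a clock); characters could hear it.
Sound (3): it's Paloma's internal bodily sensation rendered as sound; only Paloma 'hears' it, so meta-diegetic.
(4) is meta-diegetic: the voice is a memory playing only inside Paloma's mind; Rafael can't hear it.
So 3 of the 4 are meta-diegetic: (1), (3), (4).

3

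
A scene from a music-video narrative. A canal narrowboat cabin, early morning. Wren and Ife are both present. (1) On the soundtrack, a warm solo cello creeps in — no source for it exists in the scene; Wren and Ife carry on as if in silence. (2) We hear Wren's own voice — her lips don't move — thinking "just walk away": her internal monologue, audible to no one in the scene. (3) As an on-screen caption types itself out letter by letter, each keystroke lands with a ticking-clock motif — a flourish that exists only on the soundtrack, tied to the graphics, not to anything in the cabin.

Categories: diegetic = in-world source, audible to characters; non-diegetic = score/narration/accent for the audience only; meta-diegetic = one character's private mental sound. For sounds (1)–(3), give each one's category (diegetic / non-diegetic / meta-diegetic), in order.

non-diegetic, meta-diegetic, non-diegetic

(1) it has no source in the story world and no character can hear it — it's underscore → non-diegetic.
Sound (2): Wren's thought-voice: a private mental sound no other character can hear, so meta-diegetic.
(3) the caption isn't part of the story world, so neither is the sound tied to it → non-diegetic.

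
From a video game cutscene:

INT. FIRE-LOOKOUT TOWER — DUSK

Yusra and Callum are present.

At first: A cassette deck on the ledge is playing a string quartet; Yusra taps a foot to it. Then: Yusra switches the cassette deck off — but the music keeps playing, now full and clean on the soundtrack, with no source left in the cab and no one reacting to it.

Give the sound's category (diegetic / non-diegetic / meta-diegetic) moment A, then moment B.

Moment A: a cassette deck is a real in-scene source and Yusra reacts to it → diegetic.
Moment B: there is no longer any in-world source and no one can hear it — it has become underscore → non-diegetic.

diegetic, non-diegetic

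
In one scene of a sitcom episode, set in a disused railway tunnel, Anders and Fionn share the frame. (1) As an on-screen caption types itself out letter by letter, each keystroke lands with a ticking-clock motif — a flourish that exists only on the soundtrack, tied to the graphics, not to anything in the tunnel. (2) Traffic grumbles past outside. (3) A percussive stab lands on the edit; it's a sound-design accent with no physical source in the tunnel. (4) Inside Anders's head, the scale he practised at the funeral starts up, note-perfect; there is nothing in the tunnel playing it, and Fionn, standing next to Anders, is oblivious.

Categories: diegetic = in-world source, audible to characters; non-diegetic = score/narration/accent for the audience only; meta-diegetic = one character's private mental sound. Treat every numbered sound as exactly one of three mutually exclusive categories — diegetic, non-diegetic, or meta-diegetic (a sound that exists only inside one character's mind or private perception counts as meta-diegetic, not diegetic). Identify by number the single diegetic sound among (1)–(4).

(1) is non-diegetic: the caption isn't part of the story world, so neither is the sound tied to it.
(2) traffic is part of the location's real environment → diegetic.
Sound (3): it's a sound-design accent with no in-world source; no one in the scene can hear it, so non-diegetic.
Sound (4): remembered music, private to Anders — Fionn is oblivious because it isn't in the room, so meta-diegetic.
Only (2) is diegetic.

2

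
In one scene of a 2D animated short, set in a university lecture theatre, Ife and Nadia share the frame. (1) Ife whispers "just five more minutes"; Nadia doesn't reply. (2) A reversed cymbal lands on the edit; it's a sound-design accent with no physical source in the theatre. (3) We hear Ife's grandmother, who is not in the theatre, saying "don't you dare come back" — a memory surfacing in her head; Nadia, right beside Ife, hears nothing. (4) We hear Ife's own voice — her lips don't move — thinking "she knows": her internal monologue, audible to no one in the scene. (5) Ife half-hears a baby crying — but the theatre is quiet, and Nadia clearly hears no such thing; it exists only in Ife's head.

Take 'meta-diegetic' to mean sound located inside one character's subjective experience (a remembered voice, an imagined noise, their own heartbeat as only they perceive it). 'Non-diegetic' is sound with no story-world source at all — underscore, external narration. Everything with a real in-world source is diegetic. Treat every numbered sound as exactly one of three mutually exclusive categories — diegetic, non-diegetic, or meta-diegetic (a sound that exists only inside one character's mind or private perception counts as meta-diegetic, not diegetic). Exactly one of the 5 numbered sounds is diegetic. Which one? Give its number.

1

(1) Ife is a character speaking aloud in the scene → diegetic.
Sound (2): an editorial stinger — it belongs to the cut, not the story world, so non-diegetic.
(3) is meta-diegetic: a remembered line, private to Ife — not present in the room, not audible to Nadia.
(4) it's Ife's unspoken thought, heard only by the audience via her subjectivity → meta-diegetic.
(5) Ife alone 'hears' it — an imagined sound, not present in the space → meta-diegetic.
Only (1) is diegetic.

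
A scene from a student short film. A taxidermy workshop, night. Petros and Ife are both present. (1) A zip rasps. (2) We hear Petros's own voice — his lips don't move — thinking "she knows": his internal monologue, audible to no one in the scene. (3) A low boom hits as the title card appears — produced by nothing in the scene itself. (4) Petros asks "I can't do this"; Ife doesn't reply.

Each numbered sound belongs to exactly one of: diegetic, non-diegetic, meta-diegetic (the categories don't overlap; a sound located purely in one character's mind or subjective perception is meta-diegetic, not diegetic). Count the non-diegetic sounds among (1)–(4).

(1) is diegetic: an in-world source (a zip); characters could hear it.
(2) it's Petros's unspoken thought, heard only by the audience via his subjectivity → meta-diegetic.
Sound (3): it's a sound-design accent with no in-world source; no one in the scene can hear it, so non-diegetic.
Sound (4): spoken by a character present in the story world, so diegetic.
Non-diegetic: (3) — that's 1.

1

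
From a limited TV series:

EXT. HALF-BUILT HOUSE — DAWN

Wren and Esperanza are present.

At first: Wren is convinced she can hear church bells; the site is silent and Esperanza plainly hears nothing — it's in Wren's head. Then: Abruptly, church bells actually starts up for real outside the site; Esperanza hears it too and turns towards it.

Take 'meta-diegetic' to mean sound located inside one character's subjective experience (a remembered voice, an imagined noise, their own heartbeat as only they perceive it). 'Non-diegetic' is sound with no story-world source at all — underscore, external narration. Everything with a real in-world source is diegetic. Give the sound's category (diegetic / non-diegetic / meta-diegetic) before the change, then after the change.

Before the change: only Wren 'hears' it — imagined, in her mind → meta-diegetic.
After the change: now there's a real external source and Esperanza hears it too — in the story world → diegetic.

meta-diegetic, diegetic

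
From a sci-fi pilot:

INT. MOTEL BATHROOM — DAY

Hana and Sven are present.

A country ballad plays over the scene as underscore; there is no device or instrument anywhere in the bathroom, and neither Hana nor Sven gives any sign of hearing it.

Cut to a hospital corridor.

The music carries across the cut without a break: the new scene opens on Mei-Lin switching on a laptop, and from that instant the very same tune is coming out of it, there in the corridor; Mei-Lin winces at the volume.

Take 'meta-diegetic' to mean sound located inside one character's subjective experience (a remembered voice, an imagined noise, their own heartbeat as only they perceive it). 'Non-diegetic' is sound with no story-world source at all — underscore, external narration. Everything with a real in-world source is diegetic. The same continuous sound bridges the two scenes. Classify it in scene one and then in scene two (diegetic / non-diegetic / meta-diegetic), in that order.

non-diegetic, diegetic

Scene one: there's no in-world source anywhere and no character hears it — underscore for the audience only → non-diegetic.
Scene two: once Mei-Lin turns on a laptop, the music has a real source in the story world and Mei-Lin reacts to it → diegetic.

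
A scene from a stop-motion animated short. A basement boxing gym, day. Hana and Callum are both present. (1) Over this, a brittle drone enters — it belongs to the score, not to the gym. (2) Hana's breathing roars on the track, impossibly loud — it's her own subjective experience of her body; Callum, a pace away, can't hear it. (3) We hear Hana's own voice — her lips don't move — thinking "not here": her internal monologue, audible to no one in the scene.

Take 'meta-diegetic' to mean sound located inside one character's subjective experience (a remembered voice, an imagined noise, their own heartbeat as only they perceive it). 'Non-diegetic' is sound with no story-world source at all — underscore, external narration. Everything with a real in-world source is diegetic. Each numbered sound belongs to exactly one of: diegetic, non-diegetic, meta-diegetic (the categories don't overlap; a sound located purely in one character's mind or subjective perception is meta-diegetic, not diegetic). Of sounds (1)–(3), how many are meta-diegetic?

2

(1) is non-diegetic: nothing in the gym produces it and the characters don't hear it — pure soundtrack.
(2) it's Hana's internal bodily sensation rendered as sound; only Hana 'hears' it → meta-diegetic.
(3) is meta-diegetic: internal monologue — inside Hana's mind, not spoken into the scene.
Meta-diegetic: (2), (3) — that's 2.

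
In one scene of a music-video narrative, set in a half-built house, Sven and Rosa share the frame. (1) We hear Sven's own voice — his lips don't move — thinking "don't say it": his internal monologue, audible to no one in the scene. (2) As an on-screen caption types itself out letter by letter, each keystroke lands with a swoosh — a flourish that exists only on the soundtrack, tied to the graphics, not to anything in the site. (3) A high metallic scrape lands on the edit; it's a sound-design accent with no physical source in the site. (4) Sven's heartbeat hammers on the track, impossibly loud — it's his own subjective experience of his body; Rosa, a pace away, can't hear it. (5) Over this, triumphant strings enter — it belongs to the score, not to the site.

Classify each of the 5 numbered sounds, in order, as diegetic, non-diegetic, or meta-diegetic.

meta-diegetic, non-diegetic, non-diegetic, meta-diegetic, non-diegetic

(1) it's Sven's unspoken thought, heard only by the audience via his subjectivity → meta-diegetic.
(2) is non-diegetic: the caption isn't part of the story world, so neither is the sound tied to it.
Sound (3): nothing in the scene produces it; it's an accent added for the audience, so non-diegetic.
(4) is meta-diegetic: point-of-audition from inside Sven's body; not a sound in the room.
(5) is non-diegetic: score with no on-screen or off-screen source; it exists for the audience alone.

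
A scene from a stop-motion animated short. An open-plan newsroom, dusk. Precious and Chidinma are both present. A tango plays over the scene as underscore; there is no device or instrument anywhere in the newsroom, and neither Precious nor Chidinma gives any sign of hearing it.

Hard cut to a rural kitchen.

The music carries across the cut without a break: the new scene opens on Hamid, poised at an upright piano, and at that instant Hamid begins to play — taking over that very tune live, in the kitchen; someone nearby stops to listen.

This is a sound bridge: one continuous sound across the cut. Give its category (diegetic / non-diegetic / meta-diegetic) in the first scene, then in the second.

Scene one: there's no in-world source anywhere and no character hears it — underscore for the audience only → non-diegetic.
Scene two: from the moment Hamid starts playing, the tune is being performed on an upright piano inside the story world and another character hears it → diegetic.

non-diegetic, diegetic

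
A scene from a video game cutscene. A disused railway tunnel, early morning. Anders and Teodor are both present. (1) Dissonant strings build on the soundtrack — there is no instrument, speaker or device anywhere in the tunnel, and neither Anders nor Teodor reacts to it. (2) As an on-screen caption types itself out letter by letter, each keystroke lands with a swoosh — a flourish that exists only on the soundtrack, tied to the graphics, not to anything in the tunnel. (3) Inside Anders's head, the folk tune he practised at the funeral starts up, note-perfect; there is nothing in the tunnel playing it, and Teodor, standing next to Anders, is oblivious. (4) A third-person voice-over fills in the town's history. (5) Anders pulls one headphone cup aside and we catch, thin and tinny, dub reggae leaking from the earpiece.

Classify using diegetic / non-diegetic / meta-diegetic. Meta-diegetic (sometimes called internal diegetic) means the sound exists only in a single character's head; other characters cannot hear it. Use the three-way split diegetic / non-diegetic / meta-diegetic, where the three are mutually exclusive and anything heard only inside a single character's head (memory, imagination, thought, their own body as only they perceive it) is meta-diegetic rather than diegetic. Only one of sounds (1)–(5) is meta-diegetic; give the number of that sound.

3

(1) is non-diegetic: nothing in the tunnel produces it and the characters don't hear it — pure soundtrack.
(2) sound married to a title/caption — outside the diegesis by definition → non-diegetic.
(3) is meta-diegetic: it lives in Anders's subjectivity, not in the tunnel.
(4) commentary laid over the scene from outside the fiction → non-diegetic.
(5) is diegetic: the earpiece is a real device on Anders's head — source music.
Only (3) is meta-diegetic.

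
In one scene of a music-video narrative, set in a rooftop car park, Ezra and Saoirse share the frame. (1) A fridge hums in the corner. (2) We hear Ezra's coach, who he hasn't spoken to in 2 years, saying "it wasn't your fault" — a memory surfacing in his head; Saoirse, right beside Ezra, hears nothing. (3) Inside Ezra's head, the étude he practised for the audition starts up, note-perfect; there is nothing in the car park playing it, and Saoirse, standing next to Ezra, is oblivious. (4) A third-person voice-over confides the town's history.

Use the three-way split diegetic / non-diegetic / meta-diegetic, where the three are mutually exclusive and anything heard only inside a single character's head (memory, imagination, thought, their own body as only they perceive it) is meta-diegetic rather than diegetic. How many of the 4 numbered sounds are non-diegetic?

1

Sound (1): a fridge is part of the location's real environment, so diegetic.
(2) it's Ezra's recollection rendered as sound; the other character can't hear it → meta-diegetic.
Sound (3): remembered music, private to Ezra — Saoirse is oblivious because it isn't in the room, so meta-diegetic.
(4) is non-diegetic: the narrator exists outside the story world, addressing only the audience.
So 1 of the 4 is non-diegetic: (4).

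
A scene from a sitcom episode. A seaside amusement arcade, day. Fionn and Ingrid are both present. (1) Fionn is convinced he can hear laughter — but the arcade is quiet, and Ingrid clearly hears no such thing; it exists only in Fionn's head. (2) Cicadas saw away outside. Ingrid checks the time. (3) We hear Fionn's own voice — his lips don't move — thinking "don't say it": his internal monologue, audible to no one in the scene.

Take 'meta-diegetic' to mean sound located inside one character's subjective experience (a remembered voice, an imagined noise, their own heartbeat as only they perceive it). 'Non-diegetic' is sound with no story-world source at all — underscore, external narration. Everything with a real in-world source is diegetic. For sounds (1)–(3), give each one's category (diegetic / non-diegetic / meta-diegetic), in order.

meta-diegetic, diegetic, meta-diegetic

Sound (1): subjective to Fionn: the arcade is silent and Ingrid hears nothing, so meta-diegetic.
(2) is diegetic: cicadas is part of the location's real environment.
(3) is meta-diegetic: Fionn's thought-voice: a private mental sound no other character can hear.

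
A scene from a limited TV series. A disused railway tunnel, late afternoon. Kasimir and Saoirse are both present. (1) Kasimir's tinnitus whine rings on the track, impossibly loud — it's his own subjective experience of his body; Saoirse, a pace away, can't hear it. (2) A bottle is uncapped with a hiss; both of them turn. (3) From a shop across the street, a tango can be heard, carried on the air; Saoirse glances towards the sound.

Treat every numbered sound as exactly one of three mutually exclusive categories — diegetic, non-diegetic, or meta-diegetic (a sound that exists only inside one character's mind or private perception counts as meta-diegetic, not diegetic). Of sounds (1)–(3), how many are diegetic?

2

(1) is meta-diegetic: it's Kasimir's internal bodily sensation rendered as sound; only Kasimir 'hears' it.
(2) is diegetic: the sound comes from a bottle physically present in the location.
Sound (3): the music has an off-screen but real-world source and a character hears it, so diegetic.
So 2 of the 3 are diegetic: (2), (3).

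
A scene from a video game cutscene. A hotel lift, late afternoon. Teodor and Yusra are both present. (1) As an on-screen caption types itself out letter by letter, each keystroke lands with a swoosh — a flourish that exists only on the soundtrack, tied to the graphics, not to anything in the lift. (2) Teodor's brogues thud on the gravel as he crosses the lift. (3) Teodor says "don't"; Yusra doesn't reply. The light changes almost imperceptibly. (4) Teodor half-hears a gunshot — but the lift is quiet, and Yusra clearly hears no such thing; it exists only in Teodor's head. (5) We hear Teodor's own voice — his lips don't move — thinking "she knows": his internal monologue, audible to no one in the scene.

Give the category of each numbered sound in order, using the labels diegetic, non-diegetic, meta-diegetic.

(1) is non-diegetic: the caption isn't part of the story world, so neither is the sound tied to it.
(2) is diegetic: it's the physical sound of Teodor moving in the space.
Sound (3): spoken by a character present in the story world, so diegetic.
Sound (4): Teodor alone 'hears' it — an imagined sound, not present in the space, so meta-diegetic.
Sound (5): Teodor's thought-voice: a private mental sound no other character can hear, so meta-diegetic.

non-diegetic, diegetic, diegetic, meta-diegetic, meta-diegetic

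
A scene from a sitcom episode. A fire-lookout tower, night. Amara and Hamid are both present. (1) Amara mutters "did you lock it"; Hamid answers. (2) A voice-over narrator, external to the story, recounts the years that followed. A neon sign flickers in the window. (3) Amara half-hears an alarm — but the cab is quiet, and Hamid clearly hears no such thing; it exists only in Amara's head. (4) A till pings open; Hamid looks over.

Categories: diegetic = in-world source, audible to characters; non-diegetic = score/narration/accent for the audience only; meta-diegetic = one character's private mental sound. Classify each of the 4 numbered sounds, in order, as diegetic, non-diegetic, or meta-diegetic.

(1) is diegetic: on-screen dialogue — Amara speaks and Hamid is there to hear.
(2) is non-diegetic: the narrator exists outside the story world, addressing only the audience.
(3) is meta-diegetic: subjective to Amara: the cab is silent and Hamid hears nothing.
(4) an in-world source (a till); characters could hear it → diegetic.

diegetic, non-diegetic, meta-diegetic, diegetic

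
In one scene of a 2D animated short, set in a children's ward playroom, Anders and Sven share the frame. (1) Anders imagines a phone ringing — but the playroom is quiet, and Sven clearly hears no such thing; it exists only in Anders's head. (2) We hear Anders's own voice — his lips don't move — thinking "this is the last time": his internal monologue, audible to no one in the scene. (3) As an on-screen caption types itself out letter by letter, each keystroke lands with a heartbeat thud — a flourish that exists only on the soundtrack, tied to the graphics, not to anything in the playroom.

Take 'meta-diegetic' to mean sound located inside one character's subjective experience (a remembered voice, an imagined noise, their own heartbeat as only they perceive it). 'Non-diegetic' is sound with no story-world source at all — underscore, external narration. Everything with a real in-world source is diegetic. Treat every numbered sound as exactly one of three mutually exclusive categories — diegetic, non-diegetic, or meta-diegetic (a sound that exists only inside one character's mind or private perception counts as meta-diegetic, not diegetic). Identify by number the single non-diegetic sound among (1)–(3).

3

Sound (1): subjective to Anders: the playroom is silent and Sven hears nothing, so meta-diegetic.
(2) internal monologue — inside Anders's mind, not spoken into the scene → meta-diegetic.
(3) sound married to a title/caption — outside the diegesis by definition → non-diegetic.
Only (3) is non-diegetic.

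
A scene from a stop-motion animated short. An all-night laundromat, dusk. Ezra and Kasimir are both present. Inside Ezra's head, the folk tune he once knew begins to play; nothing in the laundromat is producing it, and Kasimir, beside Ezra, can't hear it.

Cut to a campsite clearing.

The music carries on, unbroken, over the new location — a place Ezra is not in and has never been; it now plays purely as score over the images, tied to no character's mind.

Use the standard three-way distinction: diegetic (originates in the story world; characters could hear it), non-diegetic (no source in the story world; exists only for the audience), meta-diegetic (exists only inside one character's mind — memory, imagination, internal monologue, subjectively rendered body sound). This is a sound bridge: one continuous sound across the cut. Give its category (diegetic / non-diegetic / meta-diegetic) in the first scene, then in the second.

meta-diegetic, non-diegetic

Scene one: the music exists only inside Ezra's mind; Kasimir can't hear it → meta-diegetic.
Scene two: it's detached from Ezra entirely and plays over unrelated images with no in-world source — conventional underscore → non-diegetic.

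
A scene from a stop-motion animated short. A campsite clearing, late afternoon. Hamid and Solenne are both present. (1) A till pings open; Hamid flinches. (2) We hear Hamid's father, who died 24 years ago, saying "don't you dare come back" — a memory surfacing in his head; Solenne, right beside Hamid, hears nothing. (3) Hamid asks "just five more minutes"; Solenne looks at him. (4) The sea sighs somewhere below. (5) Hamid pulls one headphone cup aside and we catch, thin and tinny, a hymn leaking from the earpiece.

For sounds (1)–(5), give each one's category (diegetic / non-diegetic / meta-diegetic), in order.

diegetic, meta-diegetic, diegetic, diegetic, diegetic

(1) a till is a real object/event in the scene's world → diegetic.
Sound (2): it's Hamid's recollection rendered as sound; the other character can't hear it, so meta-diegetic.
(3) Hamid is a character speaking aloud in the scene → diegetic.
(4) ambient/room sound belonging to the story's physical space → diegetic.
(5) the earpiece is a real device on Hamid's head — source music → diegetic.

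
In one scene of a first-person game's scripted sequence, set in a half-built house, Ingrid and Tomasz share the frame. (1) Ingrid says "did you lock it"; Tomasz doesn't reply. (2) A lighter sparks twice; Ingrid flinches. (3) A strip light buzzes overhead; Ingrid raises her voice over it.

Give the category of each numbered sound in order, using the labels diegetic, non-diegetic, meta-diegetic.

Sound (1): Ingrid is a character speaking aloud in the scene, so diegetic.
(2) is diegetic: the sound comes from a lighter physically present in the location.
(3) ambient/room sound belonging to the story's physical space → diegetic.

diegetic, diegetic, diegetic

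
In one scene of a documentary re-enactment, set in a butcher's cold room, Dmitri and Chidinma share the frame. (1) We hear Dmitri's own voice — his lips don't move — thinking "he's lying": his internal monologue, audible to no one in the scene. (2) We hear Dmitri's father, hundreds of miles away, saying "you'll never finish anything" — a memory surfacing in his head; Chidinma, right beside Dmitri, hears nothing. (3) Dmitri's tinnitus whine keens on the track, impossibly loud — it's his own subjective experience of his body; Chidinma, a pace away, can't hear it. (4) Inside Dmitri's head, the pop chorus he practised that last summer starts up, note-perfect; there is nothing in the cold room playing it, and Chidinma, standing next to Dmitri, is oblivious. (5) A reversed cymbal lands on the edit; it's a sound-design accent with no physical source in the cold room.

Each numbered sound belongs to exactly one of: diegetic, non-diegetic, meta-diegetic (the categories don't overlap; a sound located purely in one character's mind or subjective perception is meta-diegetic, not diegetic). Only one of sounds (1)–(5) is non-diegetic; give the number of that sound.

5

Sound (1): it's Dmitri's unspoken thought, heard only by the audience via his subjectivity, so meta-diegetic.
(2) the voice is a memory playing only inside Dmitri's mind; Chidinma can't hear it → meta-diegetic.
(3) is meta-diegetic: a subjective body sound — Dmitri's private perception, inaudible to Chidinma.
Sound (4): the music is a memory playing inside Dmitri's mind alone; no real-world source, Chidinma can't hear it, so meta-diegetic.
(5) is non-diegetic: an editorial stinger — it belongs to the cut, not the story world.
Only (5) is non-diegetic.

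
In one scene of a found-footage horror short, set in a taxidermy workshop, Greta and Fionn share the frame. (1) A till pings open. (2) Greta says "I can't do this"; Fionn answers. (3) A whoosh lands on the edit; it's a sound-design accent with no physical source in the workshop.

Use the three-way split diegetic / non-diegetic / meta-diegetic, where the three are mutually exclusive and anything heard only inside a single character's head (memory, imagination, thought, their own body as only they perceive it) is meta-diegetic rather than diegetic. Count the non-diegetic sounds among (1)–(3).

(1) is diegetic: the sound comes from a till physically present in the location.
Sound (2): Greta is a character speaking aloud in the scene, so diegetic.
(3) nothing in the scene produces it; it's an accent added for the audience → non-diegetic.
Non-diegetic: (3) — that's 1.

1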